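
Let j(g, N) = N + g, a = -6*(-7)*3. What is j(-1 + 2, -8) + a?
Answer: 119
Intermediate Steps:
a = 126 (a = 42*3 = 126)
j(-1 + 2, -8) + a = (-8 + (-1 + 2)) + 126 = (-8 + 1) + 126 = -7 + 126 = 119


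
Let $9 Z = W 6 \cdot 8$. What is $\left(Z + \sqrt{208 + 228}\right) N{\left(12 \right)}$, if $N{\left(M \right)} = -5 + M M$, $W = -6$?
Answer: $-4448 + 278 \sqrt{109} \approx -1545.6$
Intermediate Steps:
$Z = -32$ ($Z = \frac{\left(-6\right) 6 \cdot 8}{9} = \frac{\left(-36\right) 8}{9} = \frac{1}{9} \left(-288\right) = -32$)
$N{\left(M \right)} = -5 + M^{2}$
$\left(Z + \sqrt{208 + 228}\right) N{\left(12 \right)} = \left(-32 + \sqrt{208 + 228}\right) \left(-5 + 12^{2}\right) = \left(-32 + \sqrt{436}\right) \left(-5 + 144\right) = \left(-32 + 2 \sqrt{109}\right) 139 = -4448 + 278 \sqrt{109}$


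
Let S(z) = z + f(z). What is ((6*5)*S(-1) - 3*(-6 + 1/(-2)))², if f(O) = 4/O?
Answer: 68121/4 ≈ 17030.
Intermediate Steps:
S(z) = z + 4/z
((6*5)*S(-1) - 3*(-6 + 1/(-2)))² = ((6*5)*(-1 + 4/(-1)) - 3*(-6 + 1/(-2)))² = (30*(-1 + 4*(-1)) - 3*(-6 - ½))² = (30*(-1 - 4) - 3*(-13/2))² = (30*(-5) + 39/2)² = (-150 + 39/2)² = (-261/2)² = 68121/4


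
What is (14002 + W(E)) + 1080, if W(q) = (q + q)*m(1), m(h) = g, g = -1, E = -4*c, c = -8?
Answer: 15018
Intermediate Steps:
E = 32 (E = -4*(-8) = 32)
m(h) = -1
W(q) = -2*q (W(q) = (q + q)*(-1) = (2*q)*(-1) = -2*q)
(14002 + W(E)) + 1080 = (14002 - 2*32) + 1080 = (14002 - 64) + 1080 = 13938 + 1080 = 15018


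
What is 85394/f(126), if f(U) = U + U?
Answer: 42697/126 ≈ 338.87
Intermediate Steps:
f(U) = 2*U
85394/f(126) = 85394/((2*126)) = 85394/252 = 85394*(1/252) = 42697/126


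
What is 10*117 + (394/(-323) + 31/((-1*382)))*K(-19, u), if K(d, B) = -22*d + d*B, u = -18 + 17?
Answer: 3905997/6494 ≈ 601.48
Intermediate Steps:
u = -1
K(d, B) = -22*d + B*d
10*117 + (394/(-323) + 31/((-1*382)))*K(-19, u) = 10*117 + (394/(-323) + 31/((-1*382)))*(-19*(-22 - 1)) = 1170 + (394*(-1/323) + 31/(-382))*(-19*(-23)) = 1170 + (-394/323 + 31*(-1/382))*437 = 1170 + (-394/323 - 31/382)*437 = 1170 - 160521/123386*437 = 1170 - 3691983/6494 = 3905997/6494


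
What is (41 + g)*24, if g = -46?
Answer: -120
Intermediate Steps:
(41 + g)*24 = (41 - 46)*24 = -5*24 = -120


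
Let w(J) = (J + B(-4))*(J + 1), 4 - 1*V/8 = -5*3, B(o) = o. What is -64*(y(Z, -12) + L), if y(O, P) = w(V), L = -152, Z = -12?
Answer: -1439488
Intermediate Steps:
V = 152 (V = 32 - (-40)*3 = 32 - 8*(-15) = 32 + 120 = 152)
w(J) = (1 + J)*(-4 + J) (w(J) = (J - 4)*(J + 1) = (-4 + J)*(1 + J) = (1 + J)*(-4 + J))
y(O, P) = 22644 (y(O, P) = -4 + 152² - 3*152 = -4 + 23104 - 456 = 22644)
-64*(y(Z, -12) + L) = -64*(22644 - 152) = -64*22492 = -1439488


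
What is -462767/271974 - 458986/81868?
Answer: -20339758390/2783245929 ≈ -7.3079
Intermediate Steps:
-462767/271974 - 458986/81868 = -462767*1/271974 - 458986*1/81868 = -462767/271974 - 229493/40934 = -20339758390/2783245929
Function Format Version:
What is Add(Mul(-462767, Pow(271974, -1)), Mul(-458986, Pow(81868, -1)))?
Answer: Rational(-20339758390, 2783245929) ≈ -7.3079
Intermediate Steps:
Add(Mul(-462767, Pow(271974, -1)), Mul(-458986, Pow(81868, -1))) = Add(Mul(-462767, Rational(1, 271974)), Mul(-458986, Rational(1, 81868))) = Add(Rational(-462767, 271974), Rational(-229493, 40934)) = Rational(-20339758390, 2783245929)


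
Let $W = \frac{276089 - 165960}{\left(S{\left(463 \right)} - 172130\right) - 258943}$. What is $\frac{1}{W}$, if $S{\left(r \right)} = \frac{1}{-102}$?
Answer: $- \frac{43969447}{11233158} \approx -3.9143$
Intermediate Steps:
$S{\left(r \right)} = - \frac{1}{102}$
$W = - \frac{11233158}{43969447}$ ($W = \frac{276089 - 165960}{\left(- \frac{1}{102} - 172130\right) - 258943} = \frac{110129}{- \frac{17557261}{102} - 258943} = \frac{110129}{- \frac{43969447}{102}} = 110129 \left(- \frac{102}{43969447}\right) = - \frac{11233158}{43969447} \approx -0.25548$)
$\frac{1}{W} = \frac{1}{- \frac{11233158}{43969447}} = - \frac{43969447}{11233158}$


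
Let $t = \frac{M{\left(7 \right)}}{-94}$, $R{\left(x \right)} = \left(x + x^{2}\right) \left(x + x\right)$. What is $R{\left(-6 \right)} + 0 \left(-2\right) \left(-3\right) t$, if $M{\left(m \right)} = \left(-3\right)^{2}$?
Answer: $-360$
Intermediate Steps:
$M{\left(m \right)} = 9$
$R{\left(x \right)} = 2 x \left(x + x^{2}\right)$ ($R{\left(x \right)} = \left(x + x^{2}\right) 2 x = 2 x \left(x + x^{2}\right)$)
$t = - \frac{9}{94}$ ($t = \frac{9}{-94} = 9 \left(- \frac{1}{94}\right) = - \frac{9}{94} \approx -0.095745$)
$R{\left(-6 \right)} + 0 \left(-2\right) \left(-3\right) t = 2 \left(-6\right)^{2} \left(1 - 6\right) + 0 \left(-2\right) \left(-3\right) \left(- \frac{9}{94}\right) = 2 \cdot 36 \left(-5\right) + 0 \left(-3\right) \left(- \frac{9}{94}\right) = -360 + 0 \left(- \frac{9}{94}\right) = -360 + 0 = -360$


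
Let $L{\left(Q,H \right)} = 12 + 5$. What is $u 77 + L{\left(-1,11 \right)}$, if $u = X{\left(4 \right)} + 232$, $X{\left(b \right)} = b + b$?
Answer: $18497$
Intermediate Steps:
$X{\left(b \right)} = 2 b$
$L{\left(Q,H \right)} = 17$
$u = 240$ ($u = 2 \cdot 4 + 232 = 8 + 232 = 240$)
$u 77 + L{\left(-1,11 \right)} = 240 \cdot 77 + 17 = 18480 + 17 = 18497$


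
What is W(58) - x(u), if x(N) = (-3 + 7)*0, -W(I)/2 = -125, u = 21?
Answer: 250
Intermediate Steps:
W(I) = 250 (W(I) = -2*(-125) = 250)
x(N) = 0 (x(N) = 4*0 = 0)
W(58) - x(u) = 250 - 1*0 = 250 + 0 = 250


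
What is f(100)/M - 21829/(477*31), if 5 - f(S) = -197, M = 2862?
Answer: -62356/44361 ≈ -1.4056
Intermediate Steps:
f(S) = 202 (f(S) = 5 - 1*(-197) = 5 + 197 = 202)
f(100)/M - 21829/(477*31) = 202/2862 - 21829/(477*31) = 202*(1/2862) - 21829/14787 = 101/1431 - 21829*1/14787 = 101/1431 - 21829/14787 = -62356/44361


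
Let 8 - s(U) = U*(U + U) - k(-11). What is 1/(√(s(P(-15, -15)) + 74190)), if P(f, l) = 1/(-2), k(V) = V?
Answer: √296746/148373 ≈ 0.0036714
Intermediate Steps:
P(f, l) = -½
s(U) = -3 - 2*U² (s(U) = 8 - (U*(U + U) - 1*(-11)) = 8 - (U*(2*U) + 11) = 8 - (2*U² + 11) = 8 - (11 + 2*U²) = 8 + (-11 - 2*U²) = -3 - 2*U²)
1/(√(s(P(-15, -15)) + 74190)) = 1/(√((-3 - 2*(-½)²) + 74190)) = 1/(√((-3 - 2*¼) + 74190)) = 1/(√((-3 - ½) + 74190)) = 1/(√(-7/2 + 74190)) = 1/(√(148373/2)) = 1/(√296746/2) = √296746/148373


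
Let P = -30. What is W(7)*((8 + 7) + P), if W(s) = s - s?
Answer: 0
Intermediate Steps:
W(s) = 0
W(7)*((8 + 7) + P) = 0*((8 + 7) - 30) = 0*(15 - 30) = 0*(-15) = 0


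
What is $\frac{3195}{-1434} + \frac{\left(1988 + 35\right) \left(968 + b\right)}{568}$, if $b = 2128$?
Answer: $\frac{374151063}{33938} \approx 11025.0$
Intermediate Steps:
$\frac{3195}{-1434} + \frac{\left(1988 + 35\right) \left(968 + b\right)}{568} = \frac{3195}{-1434} + \frac{\left(1988 + 35\right) \left(968 + 2128\right)}{568} = 3195 \left(- \frac{1}{1434}\right) + 2023 \cdot 3096 \cdot \frac{1}{568} = - \frac{1065}{478} + 6263208 \cdot \frac{1}{568} = - \frac{1065}{478} + \frac{782901}{71} = \frac{374151063}{33938}$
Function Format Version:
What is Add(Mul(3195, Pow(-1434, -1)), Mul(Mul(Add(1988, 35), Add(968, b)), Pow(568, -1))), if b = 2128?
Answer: Rational(374151063, 33938) ≈ 11025.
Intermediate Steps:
Add(Mul(3195, Pow(-1434, -1)), Mul(Mul(Add(1988, 35), Add(968, b)), Pow(568, -1))) = Add(Mul(3195, Pow(-1434, -1)), Mul(Mul(Add(1988, 35), Add(968, 2128)), Pow(568, -1))) = Add(Mul(3195, Rational(-1, 1434)), Mul(Mul(2023, 3096), Rational(1, 568))) = Add(Rational(-1065, 478), Mul(6263208, Rational(1, 568))) = Add(Rational(-1065, 478), Rational(782901, 71)) = Rational(374151063, 33938)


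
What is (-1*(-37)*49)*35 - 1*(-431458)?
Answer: 494913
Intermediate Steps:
(-1*(-37)*49)*35 - 1*(-431458) = (37*49)*35 + 431458 = 1813*35 + 431458 = 63455 + 431458 = 494913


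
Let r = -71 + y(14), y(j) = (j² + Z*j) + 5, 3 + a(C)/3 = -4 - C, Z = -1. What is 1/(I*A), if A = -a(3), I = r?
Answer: 1/3480 ≈ 0.00028736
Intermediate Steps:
a(C) = -21 - 3*C (a(C) = -9 + 3*(-4 - C) = -9 + (-12 - 3*C) = -21 - 3*C)
y(j) = 5 + j² - j (y(j) = (j² - j) + 5 = 5 + j² - j)
r = 116 (r = -71 + (5 + 14² - 1*14) = -71 + (5 + 196 - 14) = -71 + 187 = 116)
I = 116
A = 30 (A = -(-21 - 3*3) = -(-21 - 9) = -1*(-30) = 30)
1/(I*A) = 1/(116*30) = 1/3480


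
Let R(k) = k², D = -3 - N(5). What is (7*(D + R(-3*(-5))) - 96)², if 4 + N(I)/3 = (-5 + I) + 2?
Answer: 2250000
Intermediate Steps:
N(I) = -21 + 3*I (N(I) = -12 + 3*((-5 + I) + 2) = -12 + 3*(-3 + I) = -12 + (-9 + 3*I) = -21 + 3*I)
D = 3 (D = -3 - (-21 + 3*5) = -3 - (-21 + 15) = -3 - 1*(-6) = -3 + 6 = 3)
(7*(D + R(-3*(-5))) - 96)² = (7*(3 + (-3*(-5))²) - 96)² = (7*(3 + 15²) - 96)² = (7*(3 + 225) - 96)² = (7*228 - 96)² = (1596 - 96)² = 1500² = 2250000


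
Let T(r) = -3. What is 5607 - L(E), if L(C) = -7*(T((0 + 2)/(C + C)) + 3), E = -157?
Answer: 5607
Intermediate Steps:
L(C) = 0 (L(C) = -7*(-3 + 3) = -7*0 = 0)
5607 - L(E) = 5607 - 1*0 = 5607 + 0 = 5607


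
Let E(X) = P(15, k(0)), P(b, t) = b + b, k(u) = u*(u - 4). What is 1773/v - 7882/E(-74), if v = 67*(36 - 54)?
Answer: -531049/2010 ≈ -264.20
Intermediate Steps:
k(u) = u*(-4 + u)
P(b, t) = 2*b
E(X) = 30 (E(X) = 2*15 = 30)
v = -1206 (v = 67*(-18) = -1206)
1773/v - 7882/E(-74) = 1773/(-1206) - 7882/30 = 1773*(-1/1206) - 7882*1/30 = -197/134 - 3941/15 = -531049/2010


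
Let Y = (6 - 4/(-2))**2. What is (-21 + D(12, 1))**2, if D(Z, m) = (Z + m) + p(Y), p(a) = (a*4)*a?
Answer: 268173376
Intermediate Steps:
Y = 64 (Y = (6 - 4*(-1/2))**2 = (6 + 2)**2 = 8**2 = 64)
p(a) = 4*a**2 (p(a) = (4*a)*a = 4*a**2)
D(Z, m) = 16384 + Z + m (D(Z, m) = (Z + m) + 4*64**2 = (Z + m) + 4*4096 = (Z + m) + 16384 = 16384 + Z + m)
(-21 + D(12, 1))**2 = (-21 + (16384 + 12 + 1))**2 = (-21 + 16397)**2 = 16376**2 = 268173376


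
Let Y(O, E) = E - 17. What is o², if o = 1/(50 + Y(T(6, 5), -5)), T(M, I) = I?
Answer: 1/784 ≈ 0.0012755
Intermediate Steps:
Y(O, E) = -17 + E
o = 1/28 (o = 1/(50 + (-17 - 5)) = 1/(50 - 22) = 1/28 ≈ 0.035714)
o² = (1/28)² = 1/784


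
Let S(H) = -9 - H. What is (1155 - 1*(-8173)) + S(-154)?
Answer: 9473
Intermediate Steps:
(1155 - 1*(-8173)) + S(-154) = (1155 - 1*(-8173)) + (-9 - 1*(-154)) = (1155 + 8173) + (-9 + 154) = 9328 + 145 = 9473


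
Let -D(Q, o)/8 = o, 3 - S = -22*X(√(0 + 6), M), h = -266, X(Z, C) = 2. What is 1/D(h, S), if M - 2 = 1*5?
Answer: -1/376 ≈ -0.0026596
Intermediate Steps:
M = 7 (M = 2 + 1*5 = 2 + 5 = 7)
S = 47 (S = 3 - (-22)*2 = 3 - 1*(-44) = 3 + 44 = 47)
D(Q, o) = -8*o
1/D(h, S) = 1/(-8*47) = 1/(-376) = -1/376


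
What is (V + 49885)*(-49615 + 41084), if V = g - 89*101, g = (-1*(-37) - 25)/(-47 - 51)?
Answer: -17095253838/49 ≈ -3.4888e+8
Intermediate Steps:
g = -6/49 (g = (37 - 25)/(-98) = 12*(-1/98) = -6/49 ≈ -0.12245)
V = -440467/49 (V = -6/49 - 89*101 = -6/49 - 8989 = -440467/49 ≈ -8989.1)
(V + 49885)*(-49615 + 41084) = (-440467/49 + 49885)*(-49615 + 41084) = (2003898/49)*(-8531) = -17095253838/49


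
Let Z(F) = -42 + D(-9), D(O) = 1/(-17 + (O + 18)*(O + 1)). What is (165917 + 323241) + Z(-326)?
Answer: 43531323/89 ≈ 4.8912e+5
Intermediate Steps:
D(O) = 1/(-17 + (1 + O)*(18 + O)) (D(O) = 1/(-17 + (18 + O)*(1 + O)) = 1/(-17 + (1 + O)*(18 + O)))
Z(F) = -3739/89 (Z(F) = -42 + 1/(1 + (-9)² + 19*(-9)) = -42 + 1/(1 + 81 - 171) = -42 + 1/(-89) = -42 - 1/89 = -3739/89)
(165917 + 323241) + Z(-326) = (165917 + 323241) - 3739/89 = 489158 - 3739/89 = 43531323/89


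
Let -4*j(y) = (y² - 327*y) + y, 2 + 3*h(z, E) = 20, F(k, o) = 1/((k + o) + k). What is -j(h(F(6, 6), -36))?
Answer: -480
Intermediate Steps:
F(k, o) = 1/(o + 2*k)
h(z, E) = 6 (h(z, E) = -⅔ + (⅓)*20 = -⅔ + 20/3 = 6)
j(y) = -y²/4 + 163*y/2 (j(y) = -((y² - 327*y) + y)/4 = -(y² - 326*y)/4 = -y²/4 + 163*y/2)
-j(h(F(6, 6), -36)) = -6*(326 - 1*6)/4 = -6*(326 - 6)/4 = -6*320/4 = -1*480 = -480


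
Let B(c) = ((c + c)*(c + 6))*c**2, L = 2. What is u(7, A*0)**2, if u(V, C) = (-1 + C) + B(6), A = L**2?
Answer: 26863489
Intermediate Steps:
A = 4 (A = 2**2 = 4)
B(c) = 2*c**3*(6 + c) (B(c) = ((2*c)*(6 + c))*c**2 = (2*c*(6 + c))*c**2 = 2*c**3*(6 + c))
u(V, C) = 5183 + C (u(V, C) = (-1 + C) + 2*6**3*(6 + 6) = (-1 + C) + 2*216*12 = (-1 + C) + 5184 = 5183 + C)
u(7, A*0)**2 = (5183 + 4*0)**2 = (5183 + 0)**2 = 5183**2 = 26863489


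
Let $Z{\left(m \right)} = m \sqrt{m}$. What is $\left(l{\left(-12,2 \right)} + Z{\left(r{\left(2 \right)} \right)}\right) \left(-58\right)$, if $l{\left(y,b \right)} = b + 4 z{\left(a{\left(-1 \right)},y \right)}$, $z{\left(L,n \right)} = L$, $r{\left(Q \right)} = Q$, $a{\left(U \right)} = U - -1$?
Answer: $-116 - 116 \sqrt{2} \approx -280.05$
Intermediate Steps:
$a{\left(U \right)} = 1 + U$ ($a{\left(U \right)} = U + 1 = 1 + U$)
$Z{\left(m \right)} = m^{\frac{3}{2}}$
$l{\left(y,b \right)} = b$ ($l{\left(y,b \right)} = b + 4 \left(1 - 1\right) = b + 4 \cdot 0 = b + 0 = b$)
$\left(l{\left(-12,2 \right)} + Z{\left(r{\left(2 \right)} \right)}\right) \left(-58\right) = \left(2 + 2^{\frac{3}{2}}\right) \left(-58\right) = \left(2 + 2 \sqrt{2}\right) \left(-58\right) = -116 - 116 \sqrt{2}$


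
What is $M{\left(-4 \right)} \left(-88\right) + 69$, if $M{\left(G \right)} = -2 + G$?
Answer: $597$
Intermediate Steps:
$M{\left(-4 \right)} \left(-88\right) + 69 = \left(-2 - 4\right) \left(-88\right) + 69 = \left(-6\right) \left(-88\right) + 69 = 528 + 69 = 597$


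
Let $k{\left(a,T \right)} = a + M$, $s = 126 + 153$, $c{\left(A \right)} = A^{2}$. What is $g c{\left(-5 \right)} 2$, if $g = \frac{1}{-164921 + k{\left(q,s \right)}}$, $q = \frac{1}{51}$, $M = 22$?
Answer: $- \frac{1275}{4204924} \approx -0.00030322$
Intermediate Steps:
$s = 279$
$q = \frac{1}{51} \approx 0.019608$
$k{\left(a,T \right)} = 22 + a$ ($k{\left(a,T \right)} = a + 22 = 22 + a$)
$g = - \frac{51}{8409848}$ ($g = \frac{1}{-164921 + \left(22 + \frac{1}{51}\right)} = \frac{1}{-164921 + \frac{1123}{51}} = \frac{1}{- \frac{8409848}{51}} = - \frac{51}{8409848} \approx -6.0643 \cdot 10^{-6}$)
$g c{\left(-5 \right)} 2 = - \frac{51 \left(-5\right)^{2} \cdot 2}{8409848} = - \frac{51 \cdot 25 \cdot 2}{8409848} = \left(- \frac{51}{8409848}\right) 50 = - \frac{1275}{4204924}$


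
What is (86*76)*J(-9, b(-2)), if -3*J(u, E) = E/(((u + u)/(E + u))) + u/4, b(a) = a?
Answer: 204250/27 ≈ 7564.8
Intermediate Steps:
J(u, E) = -u/12 - E*(E + u)/(6*u) (J(u, E) = -(E/(((u + u)/(E + u))) + u/4)/3 = -(E/(((2*u)/(E + u))) + u*(¼))/3 = -(E/((2*u/(E + u))) + u/4)/3 = -(E*((E + u)/(2*u)) + u/4)/3 = -(E*(E + u)/(2*u) + u/4)/3 = -(u/4 + E*(E + u)/(2*u))/3 = -u/12 - E*(E + u)/(6*u))
(86*76)*J(-9, b(-2)) = (86*76)*(-⅙*(-2) - 1/12*(-9) - ⅙*(-2)²/(-9)) = 6536*(⅓ + ¾ - ⅙*4*(-⅑)) = 6536*(⅓ + ¾ + 2/27) = 6536*(125/108) = 204250/27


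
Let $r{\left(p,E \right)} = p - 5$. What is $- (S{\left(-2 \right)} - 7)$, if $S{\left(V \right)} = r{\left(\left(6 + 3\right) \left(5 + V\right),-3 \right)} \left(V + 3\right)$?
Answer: $-15$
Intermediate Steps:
$r{\left(p,E \right)} = -5 + p$
$S{\left(V \right)} = \left(3 + V\right) \left(40 + 9 V\right)$ ($S{\left(V \right)} = \left(-5 + \left(6 + 3\right) \left(5 + V\right)\right) \left(V + 3\right) = \left(-5 + 9 \left(5 + V\right)\right) \left(3 + V\right) = \left(-5 + \left(45 + 9 V\right)\right) \left(3 + V\right) = \left(40 + 9 V\right) \left(3 + V\right) = \left(3 + V\right) \left(40 + 9 V\right)$)
$- (S{\left(-2 \right)} - 7) = - (\left(3 - 2\right) \left(40 + 9 \left(-2\right)\right) - 7) = - (1 \left(40 - 18\right) - 7) = - (1 \cdot 22 - 7) = - (22 - 7) = \left(-1\right) 15 = -15$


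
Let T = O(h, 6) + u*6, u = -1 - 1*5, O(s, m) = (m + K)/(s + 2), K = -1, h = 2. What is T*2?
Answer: -139/2 ≈ -69.500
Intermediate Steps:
O(s, m) = (-1 + m)/(2 + s) (O(s, m) = (m - 1)/(s + 2) = (-1 + m)/(2 + s))
u = -6 (u = -1 - 5 = -6)
T = -139/4 (T = (-1 + 6)/(2 + 2) - 6*6 = 5/4 - 36 = -139/4 ≈ -34.750)
T*2 = -139/4*2 = -139/2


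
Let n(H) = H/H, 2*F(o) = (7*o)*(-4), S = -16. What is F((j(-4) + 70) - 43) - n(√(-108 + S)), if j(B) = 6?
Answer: -463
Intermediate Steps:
F(o) = -14*o (F(o) = ((7*o)*(-4))/2 = (-28*o)/2 = -14*o)
n(H) = 1
F((j(-4) + 70) - 43) - n(√(-108 + S)) = -14*((6 + 70) - 43) - 1*1 = -14*(76 - 43) - 1 = -14*33 - 1 = -462 - 1 = -463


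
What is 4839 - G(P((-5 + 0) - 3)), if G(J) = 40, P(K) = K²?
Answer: 4799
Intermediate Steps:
4839 - G(P((-5 + 0) - 3)) = 4839 - 1*40 = 4839 - 40 = 4799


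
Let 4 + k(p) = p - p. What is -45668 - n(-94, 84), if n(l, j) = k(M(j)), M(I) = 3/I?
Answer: -45664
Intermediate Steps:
k(p) = -4 (k(p) = -4 + (p - p) = -4 + 0 = -4)
n(l, j) = -4
-45668 - n(-94, 84) = -45668 - 1*(-4) = -45668 + 4 = -45664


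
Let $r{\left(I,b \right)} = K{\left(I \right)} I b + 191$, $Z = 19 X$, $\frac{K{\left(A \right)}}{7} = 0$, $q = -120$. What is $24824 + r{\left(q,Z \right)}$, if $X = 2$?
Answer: $25015$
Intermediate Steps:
$K{\left(A \right)} = 0$ ($K{\left(A \right)} = 7 \cdot 0 = 0$)
$Z = 38$ ($Z = 19 \cdot 2 = 38$)
$r{\left(I,b \right)} = 191$ ($r{\left(I,b \right)} = 0 I b + 191 = 0 b + 191 = 0 + 191 = 191$)
$24824 + r{\left(q,Z \right)} = 24824 + 191 = 25015$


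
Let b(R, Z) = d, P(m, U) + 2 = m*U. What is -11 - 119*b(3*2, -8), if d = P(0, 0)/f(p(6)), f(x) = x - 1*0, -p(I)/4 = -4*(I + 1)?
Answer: -71/8 ≈ -8.8750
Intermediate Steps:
p(I) = 16 + 16*I (p(I) = -(-16)*(I + 1) = -(-16)*(1 + I) = -4*(-4 - 4*I) = 16 + 16*I)
f(x) = x (f(x) = x + 0 = x)
P(m, U) = -2 + U*m (P(m, U) = -2 + m*U = -2 + U*m)
d = -1/56 (d = (-2 + 0*0)/(16 + 16*6) = (-2 + 0)/(16 + 96) = -2/112 = -2*1/112 = -1/56 ≈ -0.017857)
b(R, Z) = -1/56
-11 - 119*b(3*2, -8) = -11 - 119*(-1/56) = -11 + 17/8 = -71/8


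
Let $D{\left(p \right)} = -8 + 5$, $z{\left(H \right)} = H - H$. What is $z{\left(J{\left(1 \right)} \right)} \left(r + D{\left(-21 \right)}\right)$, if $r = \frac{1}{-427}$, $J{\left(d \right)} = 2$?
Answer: $0$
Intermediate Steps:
$z{\left(H \right)} = 0$
$r = - \frac{1}{427} \approx -0.0023419$
$D{\left(p \right)} = -3$
$z{\left(J{\left(1 \right)} \right)} \left(r + D{\left(-21 \right)}\right) = 0 \left(- \frac{1}{427} - 3\right) = 0 \left(- \frac{1282}{427}\right) = 0$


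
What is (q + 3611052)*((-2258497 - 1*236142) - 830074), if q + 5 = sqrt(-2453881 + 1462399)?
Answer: -12005694904511 - 3324713*I*sqrt(991482) ≈ -1.2006e+13 - 3.3105e+9*I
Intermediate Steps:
q = -5 + I*sqrt(991482) (q = -5 + sqrt(-2453881 + 1462399) = -5 + sqrt(-991482) = -5 + I*sqrt(991482) ≈ -5.0 + 995.73*I)
(q + 3611052)*((-2258497 - 1*236142) - 830074) = ((-5 + I*sqrt(991482)) + 3611052)*((-2258497 - 1*236142) - 830074) = (3611047 + I*sqrt(991482))*((-2258497 - 236142) - 830074) = (3611047 + I*sqrt(991482))*(-2494639 - 830074) = (3611047 + I*sqrt(991482))*(-3324713) = -12005694904511 - 3324713*I*sqrt(991482)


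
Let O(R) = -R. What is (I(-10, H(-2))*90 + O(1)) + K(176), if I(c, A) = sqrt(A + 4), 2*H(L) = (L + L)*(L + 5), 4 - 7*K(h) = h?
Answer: -179/7 + 90*I*sqrt(2) ≈ -25.571 + 127.28*I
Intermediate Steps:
K(h) = 4/7 - h/7
H(L) = L*(5 + L) (H(L) = ((L + L)*(L + 5))/2 = ((2*L)*(5 + L))/2 = (2*L*(5 + L))/2 = L*(5 + L))
I(c, A) = sqrt(4 + A)
(I(-10, H(-2))*90 + O(1)) + K(176) = (sqrt(4 - 2*(5 - 2))*90 - 1*1) + (4/7 - 1/7*176) = (sqrt(4 - 2*3)*90 - 1) + (4/7 - 176/7) = (sqrt(4 - 6)*90 - 1) - 172/7 = (sqrt(-2)*90 - 1) - 172/7 = ((I*sqrt(2))*90 - 1) - 172/7 = (90*I*sqrt(2) - 1) - 172/7 = (-1 + 90*I*sqrt(2)) - 172/7 = -179/7 + 90*I*sqrt(2)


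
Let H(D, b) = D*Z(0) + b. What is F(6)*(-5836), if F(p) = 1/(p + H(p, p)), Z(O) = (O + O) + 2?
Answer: -1459/6 ≈ -243.17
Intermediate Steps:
Z(O) = 2 + 2*O (Z(O) = 2*O + 2 = 2 + 2*O)
H(D, b) = b + 2*D (H(D, b) = D*(2 + 2*0) + b = D*(2 + 0) + b = D*2 + b = 2*D + b = b + 2*D)
F(p) = 1/(4*p) (F(p) = 1/(p + (p + 2*p)) = 1/(p + 3*p) = 1/(4*p))
F(6)*(-5836) = ((¼)/6)*(-5836) = ((¼)*(⅙))*(-5836) = (1/24)*(-5836) = -1459/6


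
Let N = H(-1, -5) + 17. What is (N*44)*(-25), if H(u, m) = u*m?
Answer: -24200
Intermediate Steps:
H(u, m) = m*u
N = 22 (N = -5*(-1) + 17 = 5 + 17 = 22)
(N*44)*(-25) = (22*44)*(-25) = 968*(-25) = -24200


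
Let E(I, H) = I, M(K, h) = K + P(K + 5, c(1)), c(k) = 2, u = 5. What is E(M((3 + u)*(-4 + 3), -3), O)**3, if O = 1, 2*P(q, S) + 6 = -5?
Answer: -19683/8 ≈ -2460.4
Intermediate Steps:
P(q, S) = -11/2 (P(q, S) = -3 + (1/2)*(-5) = -3 - 5/2 = -11/2)
M(K, h) = -11/2 + K (M(K, h) = K - 11/2 = -11/2 + K)
E(M((3 + u)*(-4 + 3), -3), O)**3 = (-11/2 + (3 + 5)*(-4 + 3))**3 = (-11/2 + 8*(-1))**3 = (-11/2 - 8)**3 = (-27/2)**3 = -19683/8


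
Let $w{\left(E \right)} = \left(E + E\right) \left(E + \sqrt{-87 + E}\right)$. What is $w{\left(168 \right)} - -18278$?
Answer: $77750$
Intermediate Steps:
$w{\left(E \right)} = 2 E \left(E + \sqrt{-87 + E}\right)$
$w{\left(168 \right)} - -18278 = 2 \cdot 168 \left(168 + \sqrt{-87 + 168}\right) - -18278 = 2 \cdot 168 \left(168 + \sqrt{81}\right) + 18278 = 2 \cdot 168 \left(168 + 9\right) + 18278 = 2 \cdot 168 \cdot 177 + 18278 = 59472 + 18278 = 77750$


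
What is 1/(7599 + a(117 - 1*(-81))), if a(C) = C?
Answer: 1/7797 ≈ 0.00012825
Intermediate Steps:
1/(7599 + a(117 - 1*(-81))) = 1/(7599 + (117 - 1*(-81))) = 1/(7599 + (117 + 81)) = 1/(7599 + 198) = 1/7797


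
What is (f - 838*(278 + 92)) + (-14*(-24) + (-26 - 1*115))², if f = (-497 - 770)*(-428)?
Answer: 270241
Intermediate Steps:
f = 542276 (f = -1267*(-428) = 542276)
(f - 838*(278 + 92)) + (-14*(-24) + (-26 - 1*115))² = (542276 - 838*(278 + 92)) + (-14*(-24) + (-26 - 1*115))² = (542276 - 838*370) + (336 + (-26 - 115))² = (542276 - 310060) + (336 - 141)² = 232216 + 195² = 232216 + 38025 = 270241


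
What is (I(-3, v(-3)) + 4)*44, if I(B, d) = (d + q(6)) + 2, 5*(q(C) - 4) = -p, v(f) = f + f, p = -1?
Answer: 924/5 ≈ 184.80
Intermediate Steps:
v(f) = 2*f
q(C) = 21/5 (q(C) = 4 + (-1*(-1))/5 = 4 + (⅕)*1 = 4 + ⅕ = 21/5)
I(B, d) = 31/5 + d (I(B, d) = (d + 21/5) + 2 = (21/5 + d) + 2 = 31/5 + d)
(I(-3, v(-3)) + 4)*44 = ((31/5 + 2*(-3)) + 4)*44 = ((31/5 - 6) + 4)*44 = (⅕ + 4)*44 = (21/5)*44 = 924/5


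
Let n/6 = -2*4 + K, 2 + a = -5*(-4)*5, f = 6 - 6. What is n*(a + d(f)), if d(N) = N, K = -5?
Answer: -7644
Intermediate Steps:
f = 0
a = 98 (a = -2 - 5*(-4)*5 = -2 + 20*5 = -2 + 100 = 98)
n = -78 (n = 6*(-2*4 - 5) = 6*(-8 - 5) = 6*(-13) = -78)
n*(a + d(f)) = -78*(98 + 0) = -78*98 = -7644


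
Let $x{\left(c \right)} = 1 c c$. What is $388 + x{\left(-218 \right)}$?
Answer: $47912$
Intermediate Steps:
$x{\left(c \right)} = c^{2}$ ($x{\left(c \right)} = c c = c^{2}$)
$388 + x{\left(-218 \right)} = 388 + \left(-218\right)^{2} = 388 + 47524 = 47912$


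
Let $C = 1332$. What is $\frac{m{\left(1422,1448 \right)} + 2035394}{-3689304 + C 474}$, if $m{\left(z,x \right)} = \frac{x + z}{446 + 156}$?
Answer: $- \frac{29174049}{43830416} \approx -0.66561$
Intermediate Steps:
$m{\left(z,x \right)} = \frac{x}{602} + \frac{z}{602}$ ($m{\left(z,x \right)} = \frac{x + z}{602} = \left(x + z\right) \frac{1}{602} = \frac{x}{602} + \frac{z}{602}$)
$\frac{m{\left(1422,1448 \right)} + 2035394}{-3689304 + C 474} = \frac{\left(\frac{1}{602} \cdot 1448 + \frac{1}{602} \cdot 1422\right) + 2035394}{-3689304 + 1332 \cdot 474} = \frac{\left(\frac{724}{301} + \frac{711}{301}\right) + 2035394}{-3689304 + 631368} = \frac{\frac{205}{43} + 2035394}{-3057936} = \frac{87522147}{43} \left(- \frac{1}{3057936}\right) = - \frac{29174049}{43830416}$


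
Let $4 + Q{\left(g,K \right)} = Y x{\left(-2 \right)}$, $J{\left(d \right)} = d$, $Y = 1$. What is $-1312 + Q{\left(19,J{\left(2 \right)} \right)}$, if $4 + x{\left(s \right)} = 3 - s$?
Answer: $-1315$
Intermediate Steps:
$x{\left(s \right)} = -1 - s$ ($x{\left(s \right)} = -4 - \left(-3 + s\right) = -1 - s$)
$Q{\left(g,K \right)} = -3$ ($Q{\left(g,K \right)} = -4 + 1 \left(-1 - -2\right) = -4 + 1 \left(-1 + 2\right) = -4 + 1 \cdot 1 = -4 + 1 = -3$)
$-1312 + Q{\left(19,J{\left(2 \right)} \right)} = -1312 - 3 = -1315$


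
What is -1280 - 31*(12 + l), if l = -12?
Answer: -1280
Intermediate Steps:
-1280 - 31*(12 + l) = -1280 - 31*(12 - 12) = -1280 - 31*0 = -1280 - 1*0 = -1280 + 0 = -1280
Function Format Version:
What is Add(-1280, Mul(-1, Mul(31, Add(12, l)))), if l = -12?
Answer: -1280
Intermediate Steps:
Add(-1280, Mul(-1, Mul(31, Add(12, l)))) = Add(-1280, Mul(-1, Mul(31, Add(12, -12)))) = Add(-1280, Mul(-1, Mul(31, 0))) = Add(-1280, Mul(-1, 0)) = Add(-1280, 0) = -1280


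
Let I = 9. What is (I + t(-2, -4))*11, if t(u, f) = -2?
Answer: 77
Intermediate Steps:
(I + t(-2, -4))*11 = (9 - 2)*11 = 7*11 = 77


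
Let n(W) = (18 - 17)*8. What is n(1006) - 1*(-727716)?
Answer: 727724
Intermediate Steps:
n(W) = 8 (n(W) = 1*8 = 8)
n(1006) - 1*(-727716) = 8 - 1*(-727716) = 8 + 727716 = 727724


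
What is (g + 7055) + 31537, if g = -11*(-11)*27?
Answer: 41859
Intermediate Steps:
g = 3267 (g = 121*27 = 3267)
(g + 7055) + 31537 = (3267 + 7055) + 31537 = 10322 + 31537 = 41859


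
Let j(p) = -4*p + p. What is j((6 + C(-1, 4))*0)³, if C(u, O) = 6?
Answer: 0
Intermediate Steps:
j(p) = -3*p
j((6 + C(-1, 4))*0)³ = (-3*(6 + 6)*0)³ = (-36*0)³ = (-3*0)³ = 0³ = 0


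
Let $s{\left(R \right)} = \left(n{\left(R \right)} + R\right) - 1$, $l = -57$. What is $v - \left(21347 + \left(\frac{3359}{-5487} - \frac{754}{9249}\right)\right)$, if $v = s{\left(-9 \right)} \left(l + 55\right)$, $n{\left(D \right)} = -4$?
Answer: $- \frac{120209814812}{5638807} \approx -21318.0$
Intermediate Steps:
$s{\left(R \right)} = -5 + R$ ($s{\left(R \right)} = \left(-4 + R\right) - 1 = -5 + R$)
$v = 28$ ($v = \left(-5 - 9\right) \left(-57 + 55\right) = \left(-14\right) \left(-2\right) = 28$)
$v - \left(21347 + \left(\frac{3359}{-5487} - \frac{754}{9249}\right)\right) = 28 - \left(21347 + \left(\frac{3359}{-5487} - \frac{754}{9249}\right)\right) = 28 - \left(21347 + \left(3359 \left(- \frac{1}{5487}\right) - \frac{754}{9249}\right)\right) = 28 - \left(21347 - \frac{3911621}{5638807}\right) = 28 - \frac{120367701408}{5638807} = - \frac{120209814812}{5638807}$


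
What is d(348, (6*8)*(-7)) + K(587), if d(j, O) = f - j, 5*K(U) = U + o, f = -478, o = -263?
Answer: -3806/5 ≈ -761.20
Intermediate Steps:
K(U) = -263/5 + U/5 (K(U) = (U - 263)/5 = (-263 + U)/5 = -263/5 + U/5)
d(j, O) = -478 - j
d(348, (6*8)*(-7)) + K(587) = (-478 - 1*348) + (-263/5 + (1/5)*587) = (-478 - 348) + (-263/5 + 587/5) = -826 + 324/5 = -3806/5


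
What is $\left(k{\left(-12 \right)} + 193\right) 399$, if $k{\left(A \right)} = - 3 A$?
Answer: $91371$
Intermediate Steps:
$\left(k{\left(-12 \right)} + 193\right) 399 = \left(\left(-3\right) \left(-12\right) + 193\right) 399 = \left(36 + 193\right) 399 = 229 \cdot 399 = 91371$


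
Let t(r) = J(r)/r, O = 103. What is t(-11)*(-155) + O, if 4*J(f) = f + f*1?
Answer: 51/2 ≈ 25.500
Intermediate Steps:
J(f) = f/2 (J(f) = (f + f*1)/4 = (f + f)/4 = (2*f)/4 = f/2)
t(r) = 1/2 (t(r) = (r/2)/r = 1/2)
t(-11)*(-155) + O = (1/2)*(-155) + 103 = -155/2 + 103 = 51/2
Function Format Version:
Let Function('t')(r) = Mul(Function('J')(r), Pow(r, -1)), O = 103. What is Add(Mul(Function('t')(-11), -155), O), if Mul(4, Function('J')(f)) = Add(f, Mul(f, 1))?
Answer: Rational(51, 2) ≈ 25.500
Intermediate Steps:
Function('J')(f) = Mul(Rational(1, 2), f) (Function('J')(f) = Mul(Rational(1, 4), Add(f, Mul(f, 1))) = Mul(Rational(1, 4), Add(f, f)) = Mul(Rational(1, 4), Mul(2, f)) = Mul(Rational(1, 2), f))
Function('t')(r) = Rational(1, 2) (Function('t')(r) = Mul(Mul(Rational(1, 2), r), Pow(r, -1)) = Rational(1, 2))
Add(Mul(Function('t')(-11), -155), O) = Add(Mul(Rational(1, 2), -155), 103) = Add(Rational(-155, 2), 103) = Rational(51, 2)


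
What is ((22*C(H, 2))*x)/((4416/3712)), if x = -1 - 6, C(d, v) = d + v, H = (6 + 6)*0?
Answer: -17864/69 ≈ -258.90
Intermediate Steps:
H = 0 (H = 12*0 = 0)
x = -7
((22*C(H, 2))*x)/((4416/3712)) = ((22*(0 + 2))*(-7))/((4416/3712)) = ((22*2)*(-7))/((4416*(1/3712))) = (44*(-7))/(69/58) = -308*58/69 = -17864/69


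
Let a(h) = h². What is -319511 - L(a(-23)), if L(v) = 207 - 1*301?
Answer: -319417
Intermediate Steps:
L(v) = -94 (L(v) = 207 - 301 = -94)
-319511 - L(a(-23)) = -319511 - 1*(-94) = -319511 + 94 = -319417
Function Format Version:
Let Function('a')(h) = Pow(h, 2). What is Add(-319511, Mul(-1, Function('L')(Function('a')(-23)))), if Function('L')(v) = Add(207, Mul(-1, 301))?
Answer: -319417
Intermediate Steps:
Function('L')(v) = -94 (Function('L')(v) = Add(207, -301) = -94)
Add(-319511, Mul(-1, Function('L')(Function('a')(-23)))) = Add(-319511, Mul(-1, -94)) = Add(-319511, 94) = -319417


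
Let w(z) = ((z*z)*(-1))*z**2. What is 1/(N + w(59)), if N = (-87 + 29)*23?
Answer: -1/12118695 ≈ -8.2517e-8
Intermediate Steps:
N = -1334 (N = -58*23 = -1334)
w(z) = -z**4 (w(z) = (z**2*(-1))*z**2 = (-z**2)*z**2 = -z**4)
1/(N + w(59)) = 1/(-1334 - 1*59**4) = 1/(-1334 - 1*12117361) = 1/(-1334 - 12117361) = 1/(-12118695) = -1/12118695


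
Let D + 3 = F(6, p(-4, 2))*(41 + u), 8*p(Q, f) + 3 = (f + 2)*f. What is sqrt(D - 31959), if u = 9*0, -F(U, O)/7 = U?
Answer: 2*I*sqrt(8421) ≈ 183.53*I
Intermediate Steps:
p(Q, f) = -3/8 + f*(2 + f)/8 (p(Q, f) = -3/8 + ((f + 2)*f)/8 = -3/8 + ((2 + f)*f)/8 = -3/8 + (f*(2 + f))/8 = -3/8 + f*(2 + f)/8)
F(U, O) = -7*U
u = 0
D = -1725 (D = -3 + (-7*6)*(41 + 0) = -3 - 42*41 = -3 - 1722 = -1725)
sqrt(D - 31959) = sqrt(-1725 - 31959) = sqrt(-33684) = 2*I*sqrt(8421)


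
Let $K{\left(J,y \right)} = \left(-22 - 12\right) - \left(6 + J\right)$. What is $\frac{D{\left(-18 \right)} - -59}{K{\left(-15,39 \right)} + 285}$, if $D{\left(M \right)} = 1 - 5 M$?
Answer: $\frac{15}{26} \approx 0.57692$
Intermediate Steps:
$K{\left(J,y \right)} = -40 - J$ ($K{\left(J,y \right)} = -34 - \left(6 + J\right) = -40 - J$)
$\frac{D{\left(-18 \right)} - -59}{K{\left(-15,39 \right)} + 285} = \frac{\left(1 - -90\right) - -59}{\left(-40 - -15\right) + 285} = \frac{\left(1 + 90\right) + \left(-19 + 78\right)}{\left(-40 + 15\right) + 285} = \frac{91 + 59}{-25 + 285} = \frac{150}{260} = 150 \cdot \frac{1}{260} = \frac{15}{26}$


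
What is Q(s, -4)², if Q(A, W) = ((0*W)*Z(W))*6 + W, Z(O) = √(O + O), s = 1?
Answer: 16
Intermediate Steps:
Z(O) = √2*√O (Z(O) = √(2*O) = √2*√O)
Q(A, W) = W (Q(A, W) = ((0*W)*(√2*√W))*6 + W = (0*(√2*√W))*6 + W = 0*6 + W = 0 + W = W)
Q(s, -4)² = (-4)² = 16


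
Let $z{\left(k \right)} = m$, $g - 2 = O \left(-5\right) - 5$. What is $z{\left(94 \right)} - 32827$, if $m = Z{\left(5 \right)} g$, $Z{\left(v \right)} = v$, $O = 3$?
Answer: $-32917$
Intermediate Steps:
$g = -18$ ($g = 2 + \left(3 \left(-5\right) - 5\right) = 2 - 20 = -18$)
$m = -90$ ($m = 5 \left(-18\right) = -90$)
$z{\left(k \right)} = -90$
$z{\left(94 \right)} - 32827 = -90 - 32827 = -32917$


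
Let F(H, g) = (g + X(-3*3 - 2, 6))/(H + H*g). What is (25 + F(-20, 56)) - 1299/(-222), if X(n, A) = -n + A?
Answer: 1298609/42180 ≈ 30.787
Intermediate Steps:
X(n, A) = A - n
F(H, g) = (17 + g)/(H + H*g) (F(H, g) = (g + (6 - (-3*3 - 2)))/(H + H*g) = (g + (6 - (-9 - 2)))/(H + H*g) = (g + (6 - 1*(-11)))/(H + H*g) = (g + (6 + 11))/(H + H*g) = (g + 17)/(H + H*g) = (17 + g)/(H + H*g))
(25 + F(-20, 56)) - 1299/(-222) = (25 + (17 + 56)/((-20)*(1 + 56))) - 1299/(-222) = (25 - 1/20*73/57) - 1299*(-1/222) = (25 - 1/20*1/57*73) + 433/74 = (25 - 73/1140) + 433/74 = 28427/1140 + 433/74 = 1298609/42180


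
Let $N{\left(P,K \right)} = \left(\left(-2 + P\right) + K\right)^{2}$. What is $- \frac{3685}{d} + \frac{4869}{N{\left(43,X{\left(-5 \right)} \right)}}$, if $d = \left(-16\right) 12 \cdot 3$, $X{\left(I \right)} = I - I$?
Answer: $\frac{8999029}{968256} \approx 9.2941$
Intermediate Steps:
$X{\left(I \right)} = 0$
$N{\left(P,K \right)} = \left(-2 + K + P\right)^{2}$
$d = -576$ ($d = \left(-192\right) 3 = -576$)
$- \frac{3685}{d} + \frac{4869}{N{\left(43,X{\left(-5 \right)} \right)}} = - \frac{3685}{-576} + \frac{4869}{\left(-2 + 0 + 43\right)^{2}} = \left(-3685\right) \left(- \frac{1}{576}\right) + \frac{4869}{41^{2}} = \frac{3685}{576} + \frac{4869}{1681} = \frac{8999029}{968256}$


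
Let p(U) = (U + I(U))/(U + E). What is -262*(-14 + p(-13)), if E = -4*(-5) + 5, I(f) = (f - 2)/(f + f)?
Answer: 614521/156 ≈ 3939.2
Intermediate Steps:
I(f) = (-2 + f)/(2*f) (I(f) = (-2 + f)/((2*f)) = (-2 + f)*(1/(2*f)) = (-2 + f)/(2*f))
E = 25 (E = 20 + 5 = 25)
p(U) = (U + (-2 + U)/(2*U))/(25 + U) (p(U) = (U + (-2 + U)/(2*U))/(U + 25) = (U + (-2 + U)/(2*U))/(25 + U))
-262*(-14 + p(-13)) = -262*(-14 + (-1 + (-13)² + (½)*(-13))/((-13)*(25 - 13))) = -262*(-14 - 1/13*(-1 + 169 - 13/2)/12) = -262*(-14 - 1/13*1/12*323/2) = -262*(-14 - 323/312) = -262*(-4691/312) = 614521/156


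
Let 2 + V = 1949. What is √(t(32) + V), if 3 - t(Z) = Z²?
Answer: √926 ≈ 30.430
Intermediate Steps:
t(Z) = 3 - Z²
V = 1947 (V = -2 + 1949 = 1947)
√(t(32) + V) = √((3 - 1*32²) + 1947) = √((3 - 1*1024) + 1947) = √((3 - 1024) + 1947) = √(-1021 + 1947) = √926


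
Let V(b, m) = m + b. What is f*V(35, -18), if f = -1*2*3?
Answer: -102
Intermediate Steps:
V(b, m) = b + m
f = -6 (f = -2*3 = -6)
f*V(35, -18) = -6*(35 - 18) = -6*17 = -102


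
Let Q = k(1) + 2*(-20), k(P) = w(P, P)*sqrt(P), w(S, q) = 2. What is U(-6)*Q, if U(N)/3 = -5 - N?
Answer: -114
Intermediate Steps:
k(P) = 2*sqrt(P)
U(N) = -15 - 3*N (U(N) = 3*(-5 - N) = -15 - 3*N)
Q = -38 (Q = 2*sqrt(1) + 2*(-20) = 2*1 - 40 = 2 - 40 = -38)
U(-6)*Q = (-15 - 3*(-6))*(-38) = (-15 + 18)*(-38) = 3*(-38) = -114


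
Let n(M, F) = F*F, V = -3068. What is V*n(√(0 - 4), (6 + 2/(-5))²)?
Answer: -1885764608/625 ≈ -3.0172e+6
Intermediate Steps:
n(M, F) = F²
V*n(√(0 - 4), (6 + 2/(-5))²) = -3068*(6 + 2/(-5))⁴ = -3068*(6 + 2*(-⅕))⁴ = -3068*(6 - ⅖)⁴ = -3068*((28/5)²)² = -3068*(784/25)² = -3068*614656/625 = -1885764608/625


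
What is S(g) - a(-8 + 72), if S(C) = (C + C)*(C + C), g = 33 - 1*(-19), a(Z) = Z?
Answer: 10752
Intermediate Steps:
g = 52 (g = 33 + 19 = 52)
S(C) = 4*C² (S(C) = (2*C)*(2*C) = 4*C²)
S(g) - a(-8 + 72) = 4*52² - (-8 + 72) = 4*2704 - 1*64 = 10816 - 64 = 10752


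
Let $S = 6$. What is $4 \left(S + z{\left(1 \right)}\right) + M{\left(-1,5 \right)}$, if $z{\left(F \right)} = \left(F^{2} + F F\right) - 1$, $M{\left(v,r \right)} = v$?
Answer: $27$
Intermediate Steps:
$z{\left(F \right)} = -1 + 2 F^{2}$ ($z{\left(F \right)} = \left(F^{2} + F^{2}\right) - 1 = 2 F^{2} - 1 = -1 + 2 F^{2}$)
$4 \left(S + z{\left(1 \right)}\right) + M{\left(-1,5 \right)} = 4 \left(6 - \left(1 - 2 \cdot 1^{2}\right)\right) - 1 = 4 \left(6 + \left(-1 + 2 \cdot 1\right)\right) - 1 = 4 \left(6 + \left(-1 + 2\right)\right) - 1 = 4 \left(6 + 1\right) - 1 = 4 \cdot 7 - 1 = 28 - 1 = 27$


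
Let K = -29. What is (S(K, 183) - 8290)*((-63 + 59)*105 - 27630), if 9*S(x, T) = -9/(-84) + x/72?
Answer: 175796778575/756 ≈ 2.3254e+8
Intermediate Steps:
S(x, T) = 1/84 + x/648 (S(x, T) = (-9/(-84) + x/72)/9 = (-9*(-1/84) + x*(1/72))/9 = (3/28 + x/72)/9 = 1/84 + x/648)
(S(K, 183) - 8290)*((-63 + 59)*105 - 27630) = ((1/84 + (1/648)*(-29)) - 8290)*((-63 + 59)*105 - 27630) = ((1/84 - 29/648) - 8290)*(-4*105 - 27630) = (-149/4536 - 8290)*(-420 - 27630) = -37603589/4536*(-28050) = 175796778575/756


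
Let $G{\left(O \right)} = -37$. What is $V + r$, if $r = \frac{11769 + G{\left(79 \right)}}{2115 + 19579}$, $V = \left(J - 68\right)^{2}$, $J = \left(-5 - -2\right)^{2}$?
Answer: $\frac{37764273}{10847} \approx 3481.5$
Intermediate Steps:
$J = 9$ ($J = \left(-5 + 2\right)^{2} = \left(-3\right)^{2} = 9$)
$V = 3481$ ($V = \left(9 - 68\right)^{2} = \left(-59\right)^{2} = 3481$)
$r = \frac{5866}{10847}$ ($r = \frac{11769 - 37}{2115 + 19579} = \frac{11732}{21694} = 11732 \cdot \frac{1}{21694} = \frac{5866}{10847} \approx 0.54079$)
$V + r = 3481 + \frac{5866}{10847} = \frac{37764273}{10847}$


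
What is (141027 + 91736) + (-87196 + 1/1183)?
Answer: 172205762/1183 ≈ 1.4557e+5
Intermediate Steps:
(141027 + 91736) + (-87196 + 1/1183) = 232763 + (-87196 + 1/1183) = 232763 - 103152867/1183 = 172205762/1183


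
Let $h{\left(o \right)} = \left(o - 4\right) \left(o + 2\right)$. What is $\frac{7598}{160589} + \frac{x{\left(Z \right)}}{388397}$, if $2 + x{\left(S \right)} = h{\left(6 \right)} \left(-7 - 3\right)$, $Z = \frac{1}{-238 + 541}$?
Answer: $\frac{2925024988}{62372285833} \approx 0.046896$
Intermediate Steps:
$Z = \frac{1}{303} \approx 0.0033003$
$h{\left(o \right)} = \left(-4 + o\right) \left(2 + o\right)$
$x{\left(S \right)} = -162$ ($x{\left(S \right)} = -2 + \left(-8 + 6^{2} - 12\right) \left(-7 - 3\right) = -2 + \left(-8 + 36 - 12\right) \left(-10\right) = -2 + 16 \left(-10\right) = -2 - 160 = -162$)
$\frac{7598}{160589} + \frac{x{\left(Z \right)}}{388397} = \frac{7598}{160589} - \frac{162}{388397} = \frac{2925024988}{62372285833}$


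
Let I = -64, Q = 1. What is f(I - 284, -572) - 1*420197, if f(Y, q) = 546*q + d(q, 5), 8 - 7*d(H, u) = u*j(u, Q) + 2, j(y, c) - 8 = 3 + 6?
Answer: -5127642/7 ≈ -7.3252e+5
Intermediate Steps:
j(y, c) = 17 (j(y, c) = 8 + (3 + 6) = 8 + 9 = 17)
d(H, u) = 6/7 - 17*u/7 (d(H, u) = 8/7 - (u*17 + 2)/7 = 8/7 - (17*u + 2)/7 = 8/7 - (2 + 17*u)/7 = 8/7 + (-2/7 - 17*u/7) = 6/7 - 17*u/7)
f(Y, q) = -79/7 + 546*q (f(Y, q) = 546*q + (6/7 - 17/7*5) = 546*q + (6/7 - 85/7) = 546*q - 79/7 = -79/7 + 546*q)
f(I - 284, -572) - 1*420197 = (-79/7 + 546*(-572)) - 1*420197 = (-79/7 - 312312) - 420197 = -2186263/7 - 420197 = -5127642/7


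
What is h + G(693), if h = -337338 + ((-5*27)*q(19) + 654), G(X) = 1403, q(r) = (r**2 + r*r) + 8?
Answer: -433831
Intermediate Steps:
q(r) = 8 + 2*r**2 (q(r) = (r**2 + r**2) + 8 = 2*r**2 + 8 = 8 + 2*r**2)
h = -435234 (h = -337338 + ((-5*27)*(8 + 2*19**2) + 654) = -337338 + (-135*(8 + 2*361) + 654) = -337338 + (-135*(8 + 722) + 654) = -337338 + (-135*730 + 654) = -337338 + (-98550 + 654) = -337338 - 97896 = -435234)
h + G(693) = -435234 + 1403 = -433831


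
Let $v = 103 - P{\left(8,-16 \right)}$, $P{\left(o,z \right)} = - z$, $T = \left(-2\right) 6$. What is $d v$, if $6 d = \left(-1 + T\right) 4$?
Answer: $-754$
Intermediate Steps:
$T = -12$
$d = - \frac{26}{3}$ ($d = \frac{\left(-1 - 12\right) 4}{6} = \frac{\left(-13\right) 4}{6} = \frac{1}{6} \left(-52\right) = - \frac{26}{3} \approx -8.6667$)
$v = 87$ ($v = 103 - \left(-1\right) \left(-16\right) = 103 - 16 = 87$)
$d v = \left(- \frac{26}{3}\right) 87 = -754$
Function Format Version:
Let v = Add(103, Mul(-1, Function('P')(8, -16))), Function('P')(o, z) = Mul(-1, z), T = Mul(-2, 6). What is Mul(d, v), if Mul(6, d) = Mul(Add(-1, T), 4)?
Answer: -754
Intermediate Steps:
T = -12
d = Rational(-26, 3) (d = Mul(Rational(1, 6), Mul(Add(-1, -12), 4)) = Mul(Rational(1, 6), Mul(-13, 4)) = Mul(Rational(1, 6), -52) = Rational(-26, 3) ≈ -8.6667)
v = 87 (v = Add(103, Mul(-1, Mul(-1, -16))) = Add(103, Mul(-1, 16)) = Add(103, -16) = 87)
Mul(d, v) = Mul(Rational(-26, 3), 87) = -754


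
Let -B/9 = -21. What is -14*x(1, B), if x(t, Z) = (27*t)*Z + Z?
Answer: -74088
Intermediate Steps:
B = 189 (B = -9*(-21) = 189)
x(t, Z) = Z + 27*Z*t (x(t, Z) = 27*Z*t + Z = Z + 27*Z*t)
-14*x(1, B) = -2646*(1 + 27*1) = -2646*(1 + 27) = -2646*28 = -14*5292 = -74088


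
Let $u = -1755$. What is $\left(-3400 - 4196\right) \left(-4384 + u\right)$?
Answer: $46631844$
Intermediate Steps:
$\left(-3400 - 4196\right) \left(-4384 + u\right) = \left(-3400 - 4196\right) \left(-4384 - 1755\right) = \left(-7596\right) \left(-6139\right) = 46631844$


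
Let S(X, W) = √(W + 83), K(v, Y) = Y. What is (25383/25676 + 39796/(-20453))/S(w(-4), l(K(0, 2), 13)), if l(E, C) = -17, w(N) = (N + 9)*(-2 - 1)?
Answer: -502643597*√66/34659981048 ≈ -0.11782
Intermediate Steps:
w(N) = -27 - 3*N (w(N) = (9 + N)*(-3) = -27 - 3*N)
S(X, W) = √(83 + W)
(25383/25676 + 39796/(-20453))/S(w(-4), l(K(0, 2), 13)) = (25383/25676 + 39796/(-20453))/(√(83 - 17)) = (25383*(1/25676) + 39796*(-1/20453))/(√66) = (25383/25676 - 39796/20453)*(√66/66) = -502643597*√66/34659981048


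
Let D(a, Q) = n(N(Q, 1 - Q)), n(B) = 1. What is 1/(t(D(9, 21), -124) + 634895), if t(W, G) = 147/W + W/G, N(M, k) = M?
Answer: 124/78745207 ≈ 1.5747e-6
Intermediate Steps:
D(a, Q) = 1
1/(t(D(9, 21), -124) + 634895) = 1/((147/1 + 1/(-124)) + 634895) = 1/((147*1 + 1*(-1/124)) + 634895) = 1/((147 - 1/124) + 634895) = 1/(18227/124 + 634895) = 1/(78745207/124) = 124/78745207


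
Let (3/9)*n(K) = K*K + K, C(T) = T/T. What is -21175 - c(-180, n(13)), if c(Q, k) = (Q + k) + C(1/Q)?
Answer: -21542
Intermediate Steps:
C(T) = 1
n(K) = 3*K + 3*K² (n(K) = 3*(K*K + K) = 3*(K² + K) = 3*(K + K²) = 3*K + 3*K²)
c(Q, k) = 1 + Q + k (c(Q, k) = (Q + k) + 1 = 1 + Q + k)
-21175 - c(-180, n(13)) = -21175 - (1 - 180 + 3*13*(1 + 13)) = -21175 - (1 - 180 + 3*13*14) = -21175 - (1 - 180 + 546) = -21175 - 1*367 = -21175 - 367 = -21542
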